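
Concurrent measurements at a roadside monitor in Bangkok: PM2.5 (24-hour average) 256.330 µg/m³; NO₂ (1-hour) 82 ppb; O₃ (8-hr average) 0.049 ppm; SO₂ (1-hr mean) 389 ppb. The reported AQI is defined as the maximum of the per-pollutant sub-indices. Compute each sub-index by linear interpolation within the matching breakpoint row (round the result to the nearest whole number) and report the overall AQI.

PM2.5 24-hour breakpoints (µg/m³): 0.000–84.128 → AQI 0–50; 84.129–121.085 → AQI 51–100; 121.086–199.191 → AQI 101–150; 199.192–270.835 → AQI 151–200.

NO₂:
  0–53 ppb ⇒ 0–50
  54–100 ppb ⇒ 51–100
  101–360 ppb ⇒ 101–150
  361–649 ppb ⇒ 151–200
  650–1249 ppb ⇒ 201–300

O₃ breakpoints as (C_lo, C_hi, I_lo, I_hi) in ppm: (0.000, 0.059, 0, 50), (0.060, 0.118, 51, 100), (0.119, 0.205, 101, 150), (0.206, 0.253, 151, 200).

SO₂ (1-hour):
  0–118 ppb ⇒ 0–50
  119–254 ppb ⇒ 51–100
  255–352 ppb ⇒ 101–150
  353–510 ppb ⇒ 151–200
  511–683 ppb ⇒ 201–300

PM2.5: row 199.192–270.835 (AQI 151–200). (200−151)·(256.330−199.192)/(270.835−199.192) + 151 = 49·57.138/71.643 + 151 ≈ 190.08 → 190.
NO₂: 82 lies in 54–100, so I_lo=51, I_hi=100, C_lo=54, C_hi=100.
(100−51)/(100−54) × (82−54) + 51 = 49/46 × 28 + 51 ≈ 80.83 → 81.
O₃: 0.049 ∈ [0.000, 0.059] ↔ index [0, 50].
0 + (0.049−0.000)·(50−0)/(0.059−0.000) = 0 + 0.049·50/0.059 ≈ 41.53, so AQI = 42.
SO₂: 389 ∈ [353, 510] ↔ index [151, 200].
151 + (389−353)·(200−151)/(510−353) = 151 + 36·49/157 ≈ 162.24, so AQI = 162.
Sub-indices: PM2.5→190, NO₂→81, O₃→42, SO₂→162. Overall AQI = max = 190; dominant pollutant is PM2.5.

190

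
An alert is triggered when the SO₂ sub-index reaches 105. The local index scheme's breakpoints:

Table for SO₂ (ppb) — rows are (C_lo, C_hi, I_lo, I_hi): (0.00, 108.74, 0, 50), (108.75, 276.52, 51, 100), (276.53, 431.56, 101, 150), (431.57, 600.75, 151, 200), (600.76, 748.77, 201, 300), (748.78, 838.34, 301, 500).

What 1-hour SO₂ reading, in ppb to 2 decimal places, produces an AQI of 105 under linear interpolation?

289.19

AQI 105 lies in the 101–150 band, which corresponds to 276.53–431.56 ppb.
C = 276.53 + (105−101)×(431.56−276.53)/(150−101) = 276.53 + 4×155.03/49 ≈ 289.1855 ppb → 289.19 ppb to 2 dp.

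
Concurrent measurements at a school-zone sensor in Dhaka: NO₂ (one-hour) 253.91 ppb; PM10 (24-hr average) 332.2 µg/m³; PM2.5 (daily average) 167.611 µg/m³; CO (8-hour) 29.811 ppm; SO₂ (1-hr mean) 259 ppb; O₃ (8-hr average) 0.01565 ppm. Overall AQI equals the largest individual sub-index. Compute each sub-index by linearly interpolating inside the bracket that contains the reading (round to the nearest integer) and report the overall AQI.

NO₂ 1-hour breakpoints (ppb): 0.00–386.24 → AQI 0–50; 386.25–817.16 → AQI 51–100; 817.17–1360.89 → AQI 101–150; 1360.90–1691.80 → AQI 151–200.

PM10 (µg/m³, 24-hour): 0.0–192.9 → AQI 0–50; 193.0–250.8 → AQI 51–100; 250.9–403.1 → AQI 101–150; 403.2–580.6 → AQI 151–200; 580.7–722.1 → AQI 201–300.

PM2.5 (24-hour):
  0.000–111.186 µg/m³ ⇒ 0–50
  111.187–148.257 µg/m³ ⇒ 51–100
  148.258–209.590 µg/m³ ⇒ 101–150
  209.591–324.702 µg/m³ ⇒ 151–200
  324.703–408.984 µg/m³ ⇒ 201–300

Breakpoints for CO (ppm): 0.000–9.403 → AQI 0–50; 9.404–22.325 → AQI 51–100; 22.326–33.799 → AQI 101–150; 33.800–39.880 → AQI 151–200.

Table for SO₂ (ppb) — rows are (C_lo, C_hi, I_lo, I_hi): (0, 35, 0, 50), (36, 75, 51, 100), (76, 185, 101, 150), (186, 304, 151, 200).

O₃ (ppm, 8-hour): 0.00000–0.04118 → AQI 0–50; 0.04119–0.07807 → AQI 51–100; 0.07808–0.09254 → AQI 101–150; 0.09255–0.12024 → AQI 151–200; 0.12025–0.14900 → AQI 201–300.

181

NO₂: row 0.00–386.24 (AQI 0–50). (50−0)·(253.91−0.00)/(386.24−0.00) + 0 = 50·253.91/386.24 + 0 ≈ 32.87 → 33.
PM10 332.2: bracket 250.9–403.1 → index 101–150; slope 49/152.2, offset 81.3.
AQI = 101 + 49/152.2·81.3 ≈ 127.17 ⇒ 127.
PM2.5: 167.611 ∈ [148.258, 209.590] ↔ index [101, 150].
101 + (167.611−148.258)·(150−101)/(209.590−148.258) = 101 + 19.353·49/61.332 ≈ 116.46, so AQI = 116.
CO: 29.811 lies in 22.326–33.799, so I_lo=101, I_hi=150, C_lo=22.326, C_hi=33.799.
(150−101)/(33.799−22.326) × (29.811−22.326) + 101 = 49/11.473 × 7.485 + 101 ≈ 132.97 → 133.
SO₂: 259 lies in 186–304, so I_lo=151, I_hi=200, C_lo=186, C_hi=304.
(200−151)/(304−186) × (259−186) + 151 = 49/118 × 73 + 151 ≈ 181.31 → 181.
O₃: row 0.00000–0.04118 (AQI 0–50). (50−0)·(0.01565−0.00000)/(0.04118−0.00000) + 0 = 50·0.01565/0.04118 + 0 ≈ 19.00 → 19.
Sub-indices: NO₂→33, PM10→127, PM2.5→116, CO→133, SO₂→181, O₃→19. Overall AQI = max = 181; dominant pollutant is SO₂.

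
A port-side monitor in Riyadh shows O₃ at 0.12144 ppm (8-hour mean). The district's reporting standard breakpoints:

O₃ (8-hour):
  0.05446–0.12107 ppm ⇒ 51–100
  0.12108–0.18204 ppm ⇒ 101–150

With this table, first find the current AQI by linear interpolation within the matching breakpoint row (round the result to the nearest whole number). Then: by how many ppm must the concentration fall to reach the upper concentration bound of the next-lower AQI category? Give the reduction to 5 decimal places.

O₃: 0.12144 lies in 0.12108–0.18204, so I_lo=101, I_hi=150, C_lo=0.12108, C_hi=0.18204.
(150−101)/(0.18204−0.12108) × (0.12144−0.12108) + 101 = 49/0.06096 × 0.00036 + 101 ≈ 101.29 → 101.
Current AQI 101 is in the Unhealthy for Sensitive Groups range (101–150). The next-lower category tops out at AQI 100, whose upper concentration bound is 0.12107 ppm.
Reduction needed = 0.12144 − 0.12107 = 0.00037 ppm.

0.00037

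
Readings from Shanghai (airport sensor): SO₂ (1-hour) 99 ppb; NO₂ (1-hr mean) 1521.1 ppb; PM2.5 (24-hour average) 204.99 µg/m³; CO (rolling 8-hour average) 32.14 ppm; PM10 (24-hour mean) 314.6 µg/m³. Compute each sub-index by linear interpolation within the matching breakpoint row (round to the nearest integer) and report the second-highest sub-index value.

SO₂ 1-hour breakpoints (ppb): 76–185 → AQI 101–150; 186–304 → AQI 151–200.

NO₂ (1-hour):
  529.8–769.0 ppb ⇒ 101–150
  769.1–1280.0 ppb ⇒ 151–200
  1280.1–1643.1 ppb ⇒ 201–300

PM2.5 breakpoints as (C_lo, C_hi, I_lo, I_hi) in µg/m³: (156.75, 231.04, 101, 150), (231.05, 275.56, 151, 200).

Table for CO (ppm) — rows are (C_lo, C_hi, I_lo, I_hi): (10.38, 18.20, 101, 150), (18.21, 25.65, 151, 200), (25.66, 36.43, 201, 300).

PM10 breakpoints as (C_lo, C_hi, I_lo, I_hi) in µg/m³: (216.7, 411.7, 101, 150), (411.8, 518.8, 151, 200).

SO₂: 99 lies in 76–185, so I_lo=101, I_hi=150, C_lo=76, C_hi=185.
(150−101)/(185−76) × (99−76) + 101 = 49/109 × 23 + 101 ≈ 111.34 → 111.
NO₂: 1521.1 ∈ [1280.1, 1643.1] ↔ index [201, 300].
201 + (1521.1−1280.1)·(300−201)/(1643.1−1280.1) = 201 + 241.0·99/363.0 ≈ 266.73, so AQI = 267.
PM2.5: row 156.75–231.04 (AQI 101–150). (150−101)·(204.99−156.75)/(231.04−156.75) + 101 = 49·48.24/74.29 + 101 ≈ 132.82 → 133.
CO: 32.14 lies in 25.66–36.43, so I_lo=201, I_hi=300, C_lo=25.66, C_hi=36.43.
(300−201)/(36.43−25.66) × (32.14−25.66) + 201 = 99/10.77 × 6.48 + 201 ≈ 260.57 → 261.
PM10: 314.6 lies in 216.7–411.7, so I_lo=101, I_hi=150, C_lo=216.7, C_hi=411.7.
(150−101)/(411.7−216.7) × (314.6−216.7) + 101 = 49/195.0 × 97.9 + 101 ≈ 125.60 → 126.
Sub-indices: SO₂→111, NO₂→267, PM2.5→133, CO→261, PM10→126. Ranked high→low: 267, 261, 133, 126, 111. Second-highest sub-index = 261.

261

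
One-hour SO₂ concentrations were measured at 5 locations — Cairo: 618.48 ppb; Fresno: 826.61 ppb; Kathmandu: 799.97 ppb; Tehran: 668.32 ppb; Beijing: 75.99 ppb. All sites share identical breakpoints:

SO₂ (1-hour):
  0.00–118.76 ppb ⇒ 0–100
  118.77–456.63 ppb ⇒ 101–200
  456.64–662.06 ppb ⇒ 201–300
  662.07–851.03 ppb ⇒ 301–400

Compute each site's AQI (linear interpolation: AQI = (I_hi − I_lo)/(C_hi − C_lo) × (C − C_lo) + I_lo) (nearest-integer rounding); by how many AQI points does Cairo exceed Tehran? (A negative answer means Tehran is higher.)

-25

Cairo: 618.48 lies in 456.64–662.06, so I_lo=201, I_hi=300, C_lo=456.64, C_hi=662.06.
(300−201)/(662.06−456.64) × (618.48−456.64) + 201 = 99/205.42 × 161.84 + 201 ≈ 279.00 → 279.
Fresno: row 662.07–851.03 (AQI 301–400). (400−301)·(826.61−662.07)/(851.03−662.07) + 301 = 99·164.54/188.96 + 301 ≈ 387.21 → 387.
Kathmandu: row 662.07–851.03 (AQI 301–400). (400−301)·(799.97−662.07)/(851.03−662.07) + 301 = 99·137.90/188.96 + 301 ≈ 373.25 → 373.
Tehran: 668.32 lies in 662.07–851.03, so I_lo=301, I_hi=400, C_lo=662.07, C_hi=851.03.
(400−301)/(851.03−662.07) × (668.32−662.07) + 301 = 99/188.96 × 6.25 + 301 ≈ 304.27 → 304.
Beijing: 75.99 ∈ [0.00, 118.76] ↔ index [0, 100].
0 + (75.99−0.00)·(100−0)/(118.76−0.00) = 0 + 75.99·100/118.76 ≈ 63.99, so AQI = 64.
AQIs: Cairo=279, Fresno=387, Kathmandu=373, Tehran=304, Beijing=64. Cairo (279) − Tehran (304) = -25.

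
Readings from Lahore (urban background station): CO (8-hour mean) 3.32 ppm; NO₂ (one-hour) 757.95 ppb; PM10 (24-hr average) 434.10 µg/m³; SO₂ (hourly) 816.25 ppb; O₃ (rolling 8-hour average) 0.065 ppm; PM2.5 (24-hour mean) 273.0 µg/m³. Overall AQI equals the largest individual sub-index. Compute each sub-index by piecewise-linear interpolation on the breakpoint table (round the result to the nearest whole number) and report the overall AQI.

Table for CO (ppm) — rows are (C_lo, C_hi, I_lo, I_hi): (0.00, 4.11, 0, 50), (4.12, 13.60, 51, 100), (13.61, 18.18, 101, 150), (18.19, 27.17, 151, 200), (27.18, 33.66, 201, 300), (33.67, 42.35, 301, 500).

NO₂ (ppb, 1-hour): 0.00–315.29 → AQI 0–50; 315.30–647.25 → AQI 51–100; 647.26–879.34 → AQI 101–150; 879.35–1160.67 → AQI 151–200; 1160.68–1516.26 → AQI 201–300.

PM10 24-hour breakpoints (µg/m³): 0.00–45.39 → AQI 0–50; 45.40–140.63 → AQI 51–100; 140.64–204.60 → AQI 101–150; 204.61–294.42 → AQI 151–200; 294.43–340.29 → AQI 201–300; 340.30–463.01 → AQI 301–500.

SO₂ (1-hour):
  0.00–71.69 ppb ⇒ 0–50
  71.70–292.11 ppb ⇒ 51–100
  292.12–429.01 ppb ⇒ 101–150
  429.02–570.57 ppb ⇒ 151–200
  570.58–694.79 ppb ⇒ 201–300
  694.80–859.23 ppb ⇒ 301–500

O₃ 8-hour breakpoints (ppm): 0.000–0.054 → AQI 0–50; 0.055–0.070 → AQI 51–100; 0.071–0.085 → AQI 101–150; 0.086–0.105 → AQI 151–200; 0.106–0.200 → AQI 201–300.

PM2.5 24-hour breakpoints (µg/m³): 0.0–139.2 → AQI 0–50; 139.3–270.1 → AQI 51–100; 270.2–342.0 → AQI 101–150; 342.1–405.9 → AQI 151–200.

CO: 3.32 lies in 0.00–4.11, so I_lo=0, I_hi=50, C_lo=0.00, C_hi=4.11.
(50−0)/(4.11−0.00) × (3.32−0.00) + 0 = 50/4.11 × 3.32 + 0 ≈ 40.39 → 40.
NO₂: 757.95 lies in 647.26–879.34, so I_lo=101, I_hi=150, C_lo=647.26, C_hi=879.34.
(150−101)/(879.34−647.26) × (757.95−647.26) + 101 = 49/232.08 × 110.69 + 101 ≈ 124.37 → 124.
PM10: 434.10 ∈ [340.30, 463.01] ↔ index [301, 500].
301 + (434.10−340.30)·(500−301)/(463.01−340.30) = 301 + 93.80·199/122.71 ≈ 453.12, so AQI = 453.
SO₂: row 694.80–859.23 (AQI 301–500). (500−301)·(816.25−694.80)/(859.23−694.80) + 301 = 199·121.45/164.43 + 301 ≈ 447.98 → 448.
O₃: 0.065 lies in 0.055–0.070, so I_lo=51, I_hi=100, C_lo=0.055, C_hi=0.070.
(100−51)/(0.070−0.055) × (0.065−0.055) + 51 = 49/0.015 × 0.010 + 51 ≈ 83.67 → 84.
PM2.5: 273.0 lies in 270.2–342.0, so I_lo=101, I_hi=150, C_lo=270.2, C_hi=342.0.
(150−101)/(342.0−270.2) × (273.0−270.2) + 101 = 49/71.8 × 2.8 + 101 ≈ 102.91 → 103.
Sub-indices: CO→40, NO₂→124, PM10→453, SO₂→448, O₃→84, PM2.5→103. Overall AQI = max = 453; dominant pollutant is PM10.

453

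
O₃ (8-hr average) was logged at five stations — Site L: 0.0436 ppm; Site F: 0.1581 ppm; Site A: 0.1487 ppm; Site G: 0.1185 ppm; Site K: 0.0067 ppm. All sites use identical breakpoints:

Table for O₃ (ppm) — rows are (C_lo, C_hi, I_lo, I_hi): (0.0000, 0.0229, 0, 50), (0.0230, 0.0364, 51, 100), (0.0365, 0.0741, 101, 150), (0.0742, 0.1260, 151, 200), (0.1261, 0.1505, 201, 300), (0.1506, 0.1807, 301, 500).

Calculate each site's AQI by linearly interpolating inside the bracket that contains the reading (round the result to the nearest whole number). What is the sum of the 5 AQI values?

962

Site L 0.0436: bracket 0.0365–0.0741 → index 101–150; slope 49/0.0376, offset 0.0071.
AQI = 101 + 49/0.0376·0.0071 ≈ 110.25 ⇒ 110.
Site F: row 0.1506–0.1807 (AQI 301–500). (500−301)·(0.1581−0.1506)/(0.1807−0.1506) + 301 = 199·0.0075/0.0301 + 301 ≈ 350.58 → 351.
Site A: row 0.1261–0.1505 (AQI 201–300). (300−201)·(0.1487−0.1261)/(0.1505−0.1261) + 201 = 99·0.0226/0.0244 + 201 ≈ 292.70 → 293.
Site G: 0.1185 ∈ [0.0742, 0.1260] ↔ index [151, 200].
151 + (0.1185−0.0742)·(200−151)/(0.1260−0.0742) = 151 + 0.0443·49/0.0518 ≈ 192.91, so AQI = 193.
Site K 0.0067: bracket 0.0000–0.0229 → index 0–50; slope 50/0.0229, offset 0.0067.
AQI = 0 + 50/0.0229·0.0067 ≈ 14.63 ⇒ 15.
AQIs: Site L=110, Site F=351, Site A=293, Site G=193, Site K=15. Sum = 110 + 351 + 293 + 193 + 15 = 962.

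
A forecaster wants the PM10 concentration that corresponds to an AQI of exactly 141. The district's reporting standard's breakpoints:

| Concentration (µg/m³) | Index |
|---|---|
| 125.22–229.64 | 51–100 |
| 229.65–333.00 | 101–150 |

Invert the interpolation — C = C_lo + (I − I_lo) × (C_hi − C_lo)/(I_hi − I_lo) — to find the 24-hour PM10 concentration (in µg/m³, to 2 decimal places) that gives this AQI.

AQI 141 lies in the 101–150 band, which corresponds to 229.65–333.00 µg/m³.
C = 229.65 + (141−101)×(333.00−229.65)/(150−101) = 229.65 + 40×103.35/49 ≈ 314.0173 µg/m³ → 314.02 µg/m³ to 2 dp.

314.02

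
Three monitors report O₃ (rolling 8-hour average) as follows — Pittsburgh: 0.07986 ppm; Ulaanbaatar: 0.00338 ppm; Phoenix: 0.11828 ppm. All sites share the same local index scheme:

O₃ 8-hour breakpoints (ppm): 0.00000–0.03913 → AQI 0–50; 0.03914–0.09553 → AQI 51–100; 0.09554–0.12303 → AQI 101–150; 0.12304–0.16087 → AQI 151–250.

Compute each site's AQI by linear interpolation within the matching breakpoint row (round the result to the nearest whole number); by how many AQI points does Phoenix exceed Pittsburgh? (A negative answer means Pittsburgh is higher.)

Pittsburgh: row 0.03914–0.09553 (AQI 51–100). (100−51)·(0.07986−0.03914)/(0.09553−0.03914) + 51 = 49·0.04072/0.05639 + 51 ≈ 86.38 → 86.
Ulaanbaatar: row 0.00000–0.03913 (AQI 0–50). (50−0)·(0.00338−0.00000)/(0.03913−0.00000) + 0 = 50·0.00338/0.03913 + 0 ≈ 4.32 → 4.
Phoenix: 0.11828 lies in 0.09554–0.12303, so I_lo=101, I_hi=150, C_lo=0.09554, C_hi=0.12303.
(150−101)/(0.12303−0.09554) × (0.11828−0.09554) + 101 = 49/0.02749 × 0.02274 + 101 ≈ 141.53 → 142.
AQIs: Pittsburgh=86, Ulaanbaatar=4, Phoenix=142. Phoenix (142) − Pittsburgh (86) = 56.

56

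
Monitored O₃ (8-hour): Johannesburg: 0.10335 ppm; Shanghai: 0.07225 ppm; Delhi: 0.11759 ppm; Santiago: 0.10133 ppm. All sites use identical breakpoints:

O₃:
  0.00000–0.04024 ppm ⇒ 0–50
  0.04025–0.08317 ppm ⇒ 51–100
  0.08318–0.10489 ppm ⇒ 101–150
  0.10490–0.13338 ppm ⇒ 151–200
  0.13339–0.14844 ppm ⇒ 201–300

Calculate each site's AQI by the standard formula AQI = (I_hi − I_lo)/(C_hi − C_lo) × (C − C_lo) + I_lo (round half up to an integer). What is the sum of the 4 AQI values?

Johannesburg: row 0.08318–0.10489 (AQI 101–150). (150−101)·(0.10335−0.08318)/(0.10489−0.08318) + 101 = 49·0.02017/0.02171 + 101 ≈ 146.52 → 147.
Shanghai 0.07225: bracket 0.04025–0.08317 → index 51–100; slope 49/0.04292, offset 0.03200.
AQI = 51 + 49/0.04292·0.03200 ≈ 87.53 ⇒ 88.
Delhi: 0.11759 ∈ [0.10490, 0.13338] ↔ index [151, 200].
151 + (0.11759−0.10490)·(200−151)/(0.13338−0.10490) = 151 + 0.01269·49/0.02848 ≈ 172.83, so AQI = 173.
Santiago: 0.10133 ∈ [0.08318, 0.10489] ↔ index [101, 150].
101 + (0.10133−0.08318)·(150−101)/(0.10489−0.08318) = 101 + 0.01815·49/0.02171 ≈ 141.96, so AQI = 142.
AQIs: Johannesburg=147, Shanghai=88, Delhi=173, Santiago=142. Sum = 147 + 88 + 173 + 142 = 550.

550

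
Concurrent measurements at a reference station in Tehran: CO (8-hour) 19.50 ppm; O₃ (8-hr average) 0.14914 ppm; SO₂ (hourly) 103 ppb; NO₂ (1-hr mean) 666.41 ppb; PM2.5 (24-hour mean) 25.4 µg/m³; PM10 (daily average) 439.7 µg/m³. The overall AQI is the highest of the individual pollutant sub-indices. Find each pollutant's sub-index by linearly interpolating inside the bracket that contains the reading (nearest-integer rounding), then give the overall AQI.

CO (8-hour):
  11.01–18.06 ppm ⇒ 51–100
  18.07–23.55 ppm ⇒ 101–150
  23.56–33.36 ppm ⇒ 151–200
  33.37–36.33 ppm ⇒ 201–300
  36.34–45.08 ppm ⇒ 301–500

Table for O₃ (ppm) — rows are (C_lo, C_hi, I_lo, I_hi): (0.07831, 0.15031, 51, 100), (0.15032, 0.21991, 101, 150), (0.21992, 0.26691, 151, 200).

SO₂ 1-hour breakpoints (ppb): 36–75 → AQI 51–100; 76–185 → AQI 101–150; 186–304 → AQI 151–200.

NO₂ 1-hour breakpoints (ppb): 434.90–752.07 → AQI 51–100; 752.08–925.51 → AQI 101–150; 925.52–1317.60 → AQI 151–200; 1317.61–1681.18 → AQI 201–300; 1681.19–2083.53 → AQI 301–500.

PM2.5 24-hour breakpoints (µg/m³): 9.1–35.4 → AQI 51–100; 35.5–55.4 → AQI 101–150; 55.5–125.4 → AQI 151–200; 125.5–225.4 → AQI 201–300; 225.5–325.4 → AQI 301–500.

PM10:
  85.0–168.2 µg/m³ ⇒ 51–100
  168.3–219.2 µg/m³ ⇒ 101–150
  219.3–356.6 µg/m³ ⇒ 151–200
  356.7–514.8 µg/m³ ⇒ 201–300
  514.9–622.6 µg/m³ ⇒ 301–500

CO 19.50: bracket 18.07–23.55 → index 101–150; slope 49/5.48, offset 1.43.
AQI = 101 + 49/5.48·1.43 ≈ 113.79 ⇒ 114.
O₃: 0.14914 ∈ [0.07831, 0.15031] ↔ index [51, 100].
51 + (0.14914−0.07831)·(100−51)/(0.15031−0.07831) = 51 + 0.07083·49/0.07200 ≈ 99.20, so AQI = 99.
SO₂ 103: bracket 76–185 → index 101–150; slope 49/109, offset 27.
AQI = 101 + 49/109·27 ≈ 113.14 ⇒ 113.
NO₂: 666.41 lies in 434.90–752.07, so I_lo=51, I_hi=100, C_lo=434.90, C_hi=752.07.
(100−51)/(752.07−434.90) × (666.41−434.90) + 51 = 49/317.17 × 231.51 + 51 ≈ 86.77 → 87.
PM2.5: 25.4 lies in 9.1–35.4, so I_lo=51, I_hi=100, C_lo=9.1, C_hi=35.4.
(100−51)/(35.4−9.1) × (25.4−9.1) + 51 = 49/26.3 × 16.3 + 51 ≈ 81.37 → 81.
PM10: 439.7 lies in 356.7–514.8, so I_lo=201, I_hi=300, C_lo=356.7, C_hi=514.8.
(300−201)/(514.8−356.7) × (439.7−356.7) + 201 = 99/158.1 × 83.0 + 201 ≈ 252.97 → 253.
Sub-indices: CO→114, O₃→99, SO₂→113, NO₂→87, PM2.5→81, PM10→253. Overall AQI = max = 253; dominant pollutant is PM10.
AQI 253: Very Unhealthy.

253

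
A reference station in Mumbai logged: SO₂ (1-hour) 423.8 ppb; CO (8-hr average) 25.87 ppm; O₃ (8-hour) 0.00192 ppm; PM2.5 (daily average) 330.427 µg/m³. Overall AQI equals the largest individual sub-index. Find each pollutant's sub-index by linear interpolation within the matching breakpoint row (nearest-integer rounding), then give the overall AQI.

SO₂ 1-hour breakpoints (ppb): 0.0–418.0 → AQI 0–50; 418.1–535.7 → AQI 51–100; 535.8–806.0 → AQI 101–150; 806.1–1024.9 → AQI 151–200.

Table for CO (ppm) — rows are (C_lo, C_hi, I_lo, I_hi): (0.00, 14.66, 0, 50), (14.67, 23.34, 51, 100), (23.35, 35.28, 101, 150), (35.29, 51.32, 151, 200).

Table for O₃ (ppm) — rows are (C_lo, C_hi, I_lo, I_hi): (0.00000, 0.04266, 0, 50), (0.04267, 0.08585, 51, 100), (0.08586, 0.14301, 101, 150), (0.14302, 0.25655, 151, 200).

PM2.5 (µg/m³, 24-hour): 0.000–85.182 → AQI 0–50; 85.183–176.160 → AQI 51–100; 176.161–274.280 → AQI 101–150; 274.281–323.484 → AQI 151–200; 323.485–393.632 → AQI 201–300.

SO₂: 423.8 lies in 418.1–535.7, so I_lo=51, I_hi=100, C_lo=418.1, C_hi=535.7.
(100−51)/(535.7−418.1) × (423.8−418.1) + 51 = 49/117.6 × 5.7 + 51 ≈ 53.38 → 53.
CO: 25.87 ∈ [23.35, 35.28] ↔ index [101, 150].
101 + (25.87−23.35)·(150−101)/(35.28−23.35) = 101 + 2.52·49/11.93 ≈ 111.35, so AQI = 111.
O₃ 0.00192: bracket 0.00000–0.04266 → index 0–50; slope 50/0.04266, offset 0.00192.
AQI = 0 + 50/0.04266·0.00192 ≈ 2.25 ⇒ 2.
PM2.5: 330.427 lies in 323.485–393.632, so I_lo=201, I_hi=300, C_lo=323.485, C_hi=393.632.
(300−201)/(393.632−323.485) × (330.427−323.485) + 201 = 99/70.147 × 6.942 + 201 ≈ 210.80 → 211.
Sub-indices: SO₂→53, CO→111, O₃→2, PM2.5→211. Overall AQI = max = 211; dominant pollutant is PM2.5.

211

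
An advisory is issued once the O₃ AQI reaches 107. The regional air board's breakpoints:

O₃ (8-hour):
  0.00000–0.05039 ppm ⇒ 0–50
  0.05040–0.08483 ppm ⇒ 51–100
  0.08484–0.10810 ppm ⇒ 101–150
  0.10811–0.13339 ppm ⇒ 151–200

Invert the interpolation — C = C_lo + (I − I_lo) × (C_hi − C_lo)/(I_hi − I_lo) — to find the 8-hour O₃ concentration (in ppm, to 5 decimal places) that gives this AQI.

AQI 107 lies in the 101–150 band, which corresponds to 0.08484–0.10810 ppm.
C = 0.08484 + (107−101)×(0.10810−0.08484)/(150−101) = 0.08484 + 6×0.02326/49 ≈ 0.0876882 ppm → 0.08769 ppm to 5 dp.

0.08769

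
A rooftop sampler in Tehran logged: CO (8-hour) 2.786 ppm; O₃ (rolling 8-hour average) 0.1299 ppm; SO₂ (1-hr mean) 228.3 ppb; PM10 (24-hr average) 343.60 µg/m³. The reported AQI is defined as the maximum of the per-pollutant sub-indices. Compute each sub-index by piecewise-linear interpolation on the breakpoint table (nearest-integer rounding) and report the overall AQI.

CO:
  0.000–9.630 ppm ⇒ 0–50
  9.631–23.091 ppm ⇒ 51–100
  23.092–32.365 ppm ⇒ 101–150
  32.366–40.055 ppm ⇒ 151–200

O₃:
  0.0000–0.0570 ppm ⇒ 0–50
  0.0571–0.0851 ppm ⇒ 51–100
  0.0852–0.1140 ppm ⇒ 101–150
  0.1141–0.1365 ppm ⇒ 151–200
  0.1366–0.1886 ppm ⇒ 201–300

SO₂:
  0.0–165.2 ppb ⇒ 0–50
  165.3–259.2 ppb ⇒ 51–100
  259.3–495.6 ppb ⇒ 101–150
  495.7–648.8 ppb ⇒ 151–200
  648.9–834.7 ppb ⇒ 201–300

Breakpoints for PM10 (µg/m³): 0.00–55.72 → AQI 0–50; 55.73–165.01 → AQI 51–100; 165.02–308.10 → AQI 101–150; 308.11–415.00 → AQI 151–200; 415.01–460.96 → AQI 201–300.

CO: 2.786 lies in 0.000–9.630, so I_lo=0, I_hi=50, C_lo=0.000, C_hi=9.630.
(50−0)/(9.630−0.000) × (2.786−0.000) + 0 = 50/9.630 × 2.786 + 0 ≈ 14.47 → 14.
O₃: row 0.1141–0.1365 (AQI 151–200). (200−151)·(0.1299−0.1141)/(0.1365−0.1141) + 151 = 49·0.0158/0.0224 + 151 ≈ 185.56 → 186.
SO₂: 228.3 lies in 165.3–259.2, so I_lo=51, I_hi=100, C_lo=165.3, C_hi=259.2.
(100−51)/(259.2−165.3) × (228.3−165.3) + 51 = 49/93.9 × 63.0 + 51 ≈ 83.88 → 84.
PM10: 343.60 ∈ [308.11, 415.00] ↔ index [151, 200].
151 + (343.60−308.11)·(200−151)/(415.00−308.11) = 151 + 35.49·49/106.89 ≈ 167.27, so AQI = 167.
Sub-indices: CO→14, O₃→186, SO₂→84, PM10→167. Overall AQI = max = 186; dominant pollutant is O₃.
AQI 186: Unhealthy.

186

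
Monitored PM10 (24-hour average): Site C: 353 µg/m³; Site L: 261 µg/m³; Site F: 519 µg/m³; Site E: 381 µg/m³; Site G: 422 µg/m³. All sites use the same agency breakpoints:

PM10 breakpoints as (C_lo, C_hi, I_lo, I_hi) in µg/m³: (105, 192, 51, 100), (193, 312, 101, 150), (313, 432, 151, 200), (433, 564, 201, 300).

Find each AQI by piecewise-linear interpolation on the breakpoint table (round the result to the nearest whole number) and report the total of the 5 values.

937

Site C: 353 ∈ [313, 432] ↔ index [151, 200].
151 + (353−313)·(200−151)/(432−313) = 151 + 40·49/119 ≈ 167.47, so AQI = 167.
Site L: row 193–312 (AQI 101–150). (150−101)·(261−193)/(312−193) + 101 = 49·68/119 + 101 ≈ 129.00 → 129.
Site F 519: bracket 433–564 → index 201–300; slope 99/131, offset 86.
AQI = 201 + 99/131·86 ≈ 265.99 ⇒ 266.
Site E 381: bracket 313–432 → index 151–200; slope 49/119, offset 68.
AQI = 151 + 49/119·68 ≈ 179.00 ⇒ 179.
Site G: 422 lies in 313–432, so I_lo=151, I_hi=200, C_lo=313, C_hi=432.
(200−151)/(432−313) × (422−313) + 151 = 49/119 × 109 + 151 ≈ 195.88 → 196.
AQIs: Site C=167, Site L=129, Site F=266, Site E=179, Site G=196. Sum = 167 + 129 + 266 + 179 + 196 = 937.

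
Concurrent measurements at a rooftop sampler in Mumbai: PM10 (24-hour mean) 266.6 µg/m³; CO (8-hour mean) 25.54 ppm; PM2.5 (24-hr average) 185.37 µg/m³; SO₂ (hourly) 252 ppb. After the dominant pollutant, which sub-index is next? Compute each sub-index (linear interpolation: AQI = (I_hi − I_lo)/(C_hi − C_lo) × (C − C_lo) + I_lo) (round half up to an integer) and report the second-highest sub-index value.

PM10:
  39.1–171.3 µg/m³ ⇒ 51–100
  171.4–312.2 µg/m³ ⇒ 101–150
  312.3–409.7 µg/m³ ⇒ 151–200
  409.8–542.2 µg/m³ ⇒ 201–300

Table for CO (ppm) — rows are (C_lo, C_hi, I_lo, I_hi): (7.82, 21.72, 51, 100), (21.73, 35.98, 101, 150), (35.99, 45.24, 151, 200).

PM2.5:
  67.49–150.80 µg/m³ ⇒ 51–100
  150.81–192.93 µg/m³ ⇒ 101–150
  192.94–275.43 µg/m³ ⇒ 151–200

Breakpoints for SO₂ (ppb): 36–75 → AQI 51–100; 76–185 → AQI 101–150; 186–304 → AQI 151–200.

141

PM10: row 171.4–312.2 (AQI 101–150). (150−101)·(266.6−171.4)/(312.2−171.4) + 101 = 49·95.2/140.8 + 101 ≈ 134.13 → 134.
CO 25.54: bracket 21.73–35.98 → index 101–150; slope 49/14.25, offset 3.81.
AQI = 101 + 49/14.25·3.81 ≈ 114.10 ⇒ 114.
PM2.5 185.37: bracket 150.81–192.93 → index 101–150; slope 49/42.12, offset 34.56.
AQI = 101 + 49/42.12·34.56 ≈ 141.21 ⇒ 141.
SO₂: 252 ∈ [186, 304] ↔ index [151, 200].
151 + (252−186)·(200−151)/(304−186) = 151 + 66·49/118 ≈ 178.41, so AQI = 178.
Sub-indices: PM10→134, CO→114, PM2.5→141, SO₂→178. Ranked high→low: 178, 141, 134, 114. Second-highest sub-index = 141.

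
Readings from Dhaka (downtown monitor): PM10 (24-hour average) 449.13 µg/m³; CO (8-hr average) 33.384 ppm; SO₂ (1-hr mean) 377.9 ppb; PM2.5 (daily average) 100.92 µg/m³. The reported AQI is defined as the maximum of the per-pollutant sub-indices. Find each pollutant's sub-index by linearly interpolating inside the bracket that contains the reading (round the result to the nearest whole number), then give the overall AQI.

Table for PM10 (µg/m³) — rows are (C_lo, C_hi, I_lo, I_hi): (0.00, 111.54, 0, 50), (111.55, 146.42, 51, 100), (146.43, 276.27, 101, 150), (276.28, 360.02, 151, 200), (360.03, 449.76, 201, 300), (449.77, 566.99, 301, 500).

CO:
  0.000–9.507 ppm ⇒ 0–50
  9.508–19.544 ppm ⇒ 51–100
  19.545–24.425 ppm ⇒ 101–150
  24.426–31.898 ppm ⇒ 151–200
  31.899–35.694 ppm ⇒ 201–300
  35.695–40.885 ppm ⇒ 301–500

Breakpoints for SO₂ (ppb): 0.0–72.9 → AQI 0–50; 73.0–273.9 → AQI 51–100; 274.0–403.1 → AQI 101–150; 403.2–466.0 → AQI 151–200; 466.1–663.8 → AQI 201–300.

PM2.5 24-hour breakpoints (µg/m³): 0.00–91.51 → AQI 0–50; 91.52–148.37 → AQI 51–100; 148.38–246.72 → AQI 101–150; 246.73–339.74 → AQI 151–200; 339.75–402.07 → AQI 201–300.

PM10 449.13: bracket 360.03–449.76 → index 201–300; slope 99/89.73, offset 89.10.
AQI = 201 + 99/89.73·89.10 ≈ 299.30 ⇒ 299.
CO: 33.384 ∈ [31.899, 35.694] ↔ index [201, 300].
201 + (33.384−31.899)·(300−201)/(35.694−31.899) = 201 + 1.485·99/3.795 ≈ 239.74, so AQI = 240.
SO₂ 377.9: bracket 274.0–403.1 → index 101–150; slope 49/129.1, offset 103.9.
AQI = 101 + 49/129.1·103.9 ≈ 140.44 ⇒ 140.
PM2.5 100.92: bracket 91.52–148.37 → index 51–100; slope 49/56.85, offset 9.40.
AQI = 51 + 49/56.85·9.40 ≈ 59.10 ⇒ 59.
Sub-indices: PM10→299, CO→240, SO₂→140, PM2.5→59. Overall AQI = max = 299; dominant pollutant is PM10.

299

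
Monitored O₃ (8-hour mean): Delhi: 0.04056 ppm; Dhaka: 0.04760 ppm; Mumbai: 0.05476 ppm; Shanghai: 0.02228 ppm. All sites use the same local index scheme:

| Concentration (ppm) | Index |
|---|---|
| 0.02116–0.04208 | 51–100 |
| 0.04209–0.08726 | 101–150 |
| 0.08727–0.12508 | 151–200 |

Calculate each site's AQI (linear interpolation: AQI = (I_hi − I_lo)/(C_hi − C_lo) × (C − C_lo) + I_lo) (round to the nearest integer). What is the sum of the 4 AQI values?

Delhi: row 0.02116–0.04208 (AQI 51–100). (100−51)·(0.04056−0.02116)/(0.04208−0.02116) + 51 = 49·0.01940/0.02092 + 51 ≈ 96.44 → 96.
Dhaka: 0.04760 lies in 0.04209–0.08726, so I_lo=101, I_hi=150, C_lo=0.04209, C_hi=0.08726.
(150−101)/(0.08726−0.04209) × (0.04760−0.04209) + 101 = 49/0.04517 × 0.00551 + 101 ≈ 106.98 → 107.
Mumbai: 0.05476 lies in 0.04209–0.08726, so I_lo=101, I_hi=150, C_lo=0.04209, C_hi=0.08726.
(150−101)/(0.08726−0.04209) × (0.05476−0.04209) + 101 = 49/0.04517 × 0.01267 + 101 ≈ 114.74 → 115.
Shanghai: 0.02228 lies in 0.02116–0.04208, so I_lo=51, I_hi=100, C_lo=0.02116, C_hi=0.04208.
(100−51)/(0.04208−0.02116) × (0.02228−0.02116) + 51 = 49/0.02092 × 0.00112 + 51 ≈ 53.62 → 54.
AQIs: Delhi=96, Dhaka=107, Mumbai=115, Shanghai=54. Sum = 96 + 107 + 115 + 54 = 372.

372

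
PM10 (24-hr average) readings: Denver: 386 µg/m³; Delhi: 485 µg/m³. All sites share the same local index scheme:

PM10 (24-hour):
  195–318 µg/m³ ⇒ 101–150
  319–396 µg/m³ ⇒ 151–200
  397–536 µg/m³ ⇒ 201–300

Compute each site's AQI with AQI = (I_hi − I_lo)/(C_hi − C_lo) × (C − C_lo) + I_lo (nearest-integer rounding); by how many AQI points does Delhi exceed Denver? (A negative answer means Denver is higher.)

Denver 386: bracket 319–396 → index 151–200; slope 49/77, offset 67.
AQI = 151 + 49/77·67 ≈ 193.64 ⇒ 194.
Delhi: 485 lies in 397–536, so I_lo=201, I_hi=300, C_lo=397, C_hi=536.
(300−201)/(536−397) × (485−397) + 201 = 99/139 × 88 + 201 ≈ 263.68 → 264.
AQIs: Denver=194, Delhi=264. Delhi (264) − Denver (194) = 70.

70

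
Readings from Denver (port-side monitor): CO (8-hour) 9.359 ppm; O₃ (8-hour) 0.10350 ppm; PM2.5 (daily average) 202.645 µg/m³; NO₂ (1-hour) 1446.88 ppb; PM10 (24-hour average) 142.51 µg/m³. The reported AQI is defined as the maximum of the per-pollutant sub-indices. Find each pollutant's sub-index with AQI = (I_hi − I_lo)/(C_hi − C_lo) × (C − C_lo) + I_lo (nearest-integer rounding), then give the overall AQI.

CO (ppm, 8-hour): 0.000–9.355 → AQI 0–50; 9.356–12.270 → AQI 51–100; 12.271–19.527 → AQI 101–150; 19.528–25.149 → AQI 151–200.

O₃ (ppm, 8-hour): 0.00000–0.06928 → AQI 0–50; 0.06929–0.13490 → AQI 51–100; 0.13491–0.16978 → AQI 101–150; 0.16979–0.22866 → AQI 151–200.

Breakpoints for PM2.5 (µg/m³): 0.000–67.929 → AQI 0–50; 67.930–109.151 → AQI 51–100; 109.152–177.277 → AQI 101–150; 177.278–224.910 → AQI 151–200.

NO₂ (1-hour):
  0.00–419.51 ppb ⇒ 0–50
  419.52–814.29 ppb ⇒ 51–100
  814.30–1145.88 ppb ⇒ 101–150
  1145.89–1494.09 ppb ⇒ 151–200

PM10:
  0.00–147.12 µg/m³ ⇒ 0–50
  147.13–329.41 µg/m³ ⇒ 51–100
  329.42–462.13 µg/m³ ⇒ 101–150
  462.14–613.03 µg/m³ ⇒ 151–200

193

CO: 9.359 lies in 9.356–12.270, so I_lo=51, I_hi=100, C_lo=9.356, C_hi=12.270.
(100−51)/(12.270−9.356) × (9.359−9.356) + 51 = 49/2.914 × 0.003 + 51 ≈ 51.05 → 51.
O₃: 0.10350 lies in 0.06929–0.13490, so I_lo=51, I_hi=100, C_lo=0.06929, C_hi=0.13490.
(100−51)/(0.13490−0.06929) × (0.10350−0.06929) + 51 = 49/0.06561 × 0.03421 + 51 ≈ 76.55 → 77.
PM2.5: 202.645 ∈ [177.278, 224.910] ↔ index [151, 200].
151 + (202.645−177.278)·(200−151)/(224.910−177.278) = 151 + 25.367·49/47.632 ≈ 177.10, so AQI = 177.
NO₂ 1446.88: bracket 1145.89–1494.09 → index 151–200; slope 49/348.20, offset 300.99.
AQI = 151 + 49/348.20·300.99 ≈ 193.36 ⇒ 193.
PM10: 142.51 lies in 0.00–147.12, so I_lo=0, I_hi=50, C_lo=0.00, C_hi=147.12.
(50−0)/(147.12−0.00) × (142.51−0.00) + 0 = 50/147.12 × 142.51 + 0 ≈ 48.43 → 48.
Sub-indices: CO→51, O₃→77, PM2.5→177, NO₂→193, PM10→48. Overall AQI = max = 193; dominant pollutant is NO₂.
AQI 193: Unhealthy.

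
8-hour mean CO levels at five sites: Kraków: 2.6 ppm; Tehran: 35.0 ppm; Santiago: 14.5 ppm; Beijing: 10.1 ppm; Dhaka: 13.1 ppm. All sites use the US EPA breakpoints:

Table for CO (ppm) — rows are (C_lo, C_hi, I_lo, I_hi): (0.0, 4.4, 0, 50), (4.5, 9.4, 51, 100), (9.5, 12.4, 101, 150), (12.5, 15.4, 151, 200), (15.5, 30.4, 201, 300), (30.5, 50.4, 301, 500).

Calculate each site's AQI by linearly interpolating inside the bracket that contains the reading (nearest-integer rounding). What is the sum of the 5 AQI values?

Kraków: 2.6 lies in 0.0–4.4, so I_lo=0, I_hi=50, C_lo=0.0, C_hi=4.4.
(50−0)/(4.4−0.0) × (2.6−0.0) + 0 = 50/4.4 × 2.6 + 0 ≈ 29.55 → 30.
Tehran: 35.0 ∈ [30.5, 50.4] ↔ index [301, 500].
301 + (35.0−30.5)·(500−301)/(50.4−30.5) = 301 + 4.5·199/19.9 ≈ 346.00, so AQI = 346.
Santiago 14.5: bracket 12.5–15.4 → index 151–200; slope 49/2.9, offset 2.0.
AQI = 151 + 49/2.9·2.0 ≈ 184.79 ⇒ 185.
Beijing: 10.1 lies in 9.5–12.4, so I_lo=101, I_hi=150, C_lo=9.5, C_hi=12.4.
(150−101)/(12.4−9.5) × (10.1−9.5) + 101 = 49/2.9 × 0.6 + 101 ≈ 111.14 → 111.
Dhaka: row 12.5–15.4 (AQI 151–200). (200−151)·(13.1−12.5)/(15.4−12.5) + 151 = 49·0.6/2.9 + 151 ≈ 161.14 → 161.
AQIs: Kraków=30, Tehran=346, Santiago=185, Beijing=111, Dhaka=161. Sum = 30 + 346 + 185 + 111 + 161 = 833.

833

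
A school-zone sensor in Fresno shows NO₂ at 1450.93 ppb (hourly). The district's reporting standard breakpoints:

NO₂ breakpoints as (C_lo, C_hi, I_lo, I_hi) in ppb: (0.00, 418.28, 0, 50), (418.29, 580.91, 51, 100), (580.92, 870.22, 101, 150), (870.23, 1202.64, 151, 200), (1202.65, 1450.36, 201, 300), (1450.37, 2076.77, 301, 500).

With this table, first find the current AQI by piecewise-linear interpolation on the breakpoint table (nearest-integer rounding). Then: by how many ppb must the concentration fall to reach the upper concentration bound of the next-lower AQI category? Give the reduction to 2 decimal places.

0.57

NO₂: 1450.93 ∈ [1450.37, 2076.77] ↔ index [301, 500].
301 + (1450.93−1450.37)·(500−301)/(2076.77−1450.37) = 301 + 0.56·199/626.40 ≈ 301.18, so AQI = 301.
Current AQI 301 is in the Hazardous range (301–500). The next-lower category tops out at AQI 300, whose upper concentration bound is 1450.36 ppb.
Reduction needed = 1450.93 − 1450.36 = 0.57 ppb.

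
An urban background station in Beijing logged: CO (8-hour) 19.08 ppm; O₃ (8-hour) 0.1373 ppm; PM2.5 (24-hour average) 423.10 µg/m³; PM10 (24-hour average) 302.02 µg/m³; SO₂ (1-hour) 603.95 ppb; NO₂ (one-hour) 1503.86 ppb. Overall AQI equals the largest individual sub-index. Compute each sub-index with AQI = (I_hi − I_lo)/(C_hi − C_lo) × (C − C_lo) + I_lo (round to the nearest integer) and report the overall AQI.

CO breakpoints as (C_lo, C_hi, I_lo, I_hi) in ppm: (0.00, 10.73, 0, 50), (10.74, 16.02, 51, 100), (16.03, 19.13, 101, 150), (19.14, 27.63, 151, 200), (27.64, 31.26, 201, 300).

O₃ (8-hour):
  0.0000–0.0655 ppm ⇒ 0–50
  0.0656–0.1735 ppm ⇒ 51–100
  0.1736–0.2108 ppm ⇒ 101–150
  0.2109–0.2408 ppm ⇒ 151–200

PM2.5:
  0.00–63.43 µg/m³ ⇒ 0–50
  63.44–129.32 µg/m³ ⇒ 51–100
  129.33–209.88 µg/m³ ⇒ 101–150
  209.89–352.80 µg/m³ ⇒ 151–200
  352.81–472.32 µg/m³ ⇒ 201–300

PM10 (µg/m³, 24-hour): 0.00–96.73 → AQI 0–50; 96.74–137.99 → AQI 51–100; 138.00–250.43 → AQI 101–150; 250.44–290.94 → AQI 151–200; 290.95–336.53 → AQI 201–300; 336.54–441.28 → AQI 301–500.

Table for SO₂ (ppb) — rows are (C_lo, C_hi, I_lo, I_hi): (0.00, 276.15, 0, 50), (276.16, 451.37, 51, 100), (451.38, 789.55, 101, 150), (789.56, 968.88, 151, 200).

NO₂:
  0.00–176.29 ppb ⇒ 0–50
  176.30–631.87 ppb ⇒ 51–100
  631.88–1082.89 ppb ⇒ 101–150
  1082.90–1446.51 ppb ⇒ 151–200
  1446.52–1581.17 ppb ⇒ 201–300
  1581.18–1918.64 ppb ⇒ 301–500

CO 19.08: bracket 16.03–19.13 → index 101–150; slope 49/3.10, offset 3.05.
AQI = 101 + 49/3.10·3.05 ≈ 149.21 ⇒ 149.
O₃: 0.1373 ∈ [0.0656, 0.1735] ↔ index [51, 100].
51 + (0.1373−0.0656)·(100−51)/(0.1735−0.0656) = 51 + 0.0717·49/0.1079 ≈ 83.56, so AQI = 84.
PM2.5: 423.10 lies in 352.81–472.32, so I_lo=201, I_hi=300, C_lo=352.81, C_hi=472.32.
(300−201)/(472.32−352.81) × (423.10−352.81) + 201 = 99/119.51 × 70.29 + 201 ≈ 259.23 → 259.
PM10: 302.02 ∈ [290.95, 336.53] ↔ index [201, 300].
201 + (302.02−290.95)·(300−201)/(336.53−290.95) = 201 + 11.07·99/45.58 ≈ 225.04, so AQI = 225.
SO₂: 603.95 lies in 451.38–789.55, so I_lo=101, I_hi=150, C_lo=451.38, C_hi=789.55.
(150−101)/(789.55−451.38) × (603.95−451.38) + 101 = 49/338.17 × 152.57 + 101 ≈ 123.11 → 123.
NO₂: 1503.86 ∈ [1446.52, 1581.17] ↔ index [201, 300].
201 + (1503.86−1446.52)·(300−201)/(1581.17−1446.52) = 201 + 57.34·99/134.65 ≈ 243.16, so AQI = 243.
Sub-indices: CO→149, O₃→84, PM2.5→259, PM10→225, SO₂→123, NO₂→243. Overall AQI = max = 259; dominant pollutant is PM2.5.

259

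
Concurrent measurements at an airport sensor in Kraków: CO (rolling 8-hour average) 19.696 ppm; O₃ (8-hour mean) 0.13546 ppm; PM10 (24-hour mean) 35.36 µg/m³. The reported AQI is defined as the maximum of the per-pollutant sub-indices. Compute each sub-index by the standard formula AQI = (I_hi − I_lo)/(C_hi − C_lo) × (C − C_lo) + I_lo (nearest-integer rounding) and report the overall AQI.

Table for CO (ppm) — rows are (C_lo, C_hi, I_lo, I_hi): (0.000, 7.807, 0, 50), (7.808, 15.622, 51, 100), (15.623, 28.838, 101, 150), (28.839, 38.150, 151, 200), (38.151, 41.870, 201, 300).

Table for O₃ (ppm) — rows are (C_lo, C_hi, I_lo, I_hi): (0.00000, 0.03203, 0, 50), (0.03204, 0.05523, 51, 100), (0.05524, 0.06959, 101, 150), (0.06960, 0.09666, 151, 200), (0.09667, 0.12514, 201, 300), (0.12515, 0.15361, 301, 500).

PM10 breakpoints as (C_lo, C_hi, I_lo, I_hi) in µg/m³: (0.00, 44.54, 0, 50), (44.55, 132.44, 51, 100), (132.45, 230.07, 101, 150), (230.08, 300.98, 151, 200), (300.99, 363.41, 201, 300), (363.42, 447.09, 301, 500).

CO: 19.696 lies in 15.623–28.838, so I_lo=101, I_hi=150, C_lo=15.623, C_hi=28.838.
(150−101)/(28.838−15.623) × (19.696−15.623) + 101 = 49/13.215 × 4.073 + 101 ≈ 116.10 → 116.
O₃: 0.13546 lies in 0.12515–0.15361, so I_lo=301, I_hi=500, C_lo=0.12515, C_hi=0.15361.
(500−301)/(0.15361−0.12515) × (0.13546−0.12515) + 301 = 199/0.02846 × 0.01031 + 301 ≈ 373.09 → 373.
PM10: 35.36 lies in 0.00–44.54, so I_lo=0, I_hi=50, C_lo=0.00, C_hi=44.54.
(50−0)/(44.54−0.00) × (35.36−0.00) + 0 = 50/44.54 × 35.36 + 0 ≈ 39.69 → 40.
Sub-indices: CO→116, O₃→373, PM10→40. Overall AQI = max = 373; dominant pollutant is O₃.

373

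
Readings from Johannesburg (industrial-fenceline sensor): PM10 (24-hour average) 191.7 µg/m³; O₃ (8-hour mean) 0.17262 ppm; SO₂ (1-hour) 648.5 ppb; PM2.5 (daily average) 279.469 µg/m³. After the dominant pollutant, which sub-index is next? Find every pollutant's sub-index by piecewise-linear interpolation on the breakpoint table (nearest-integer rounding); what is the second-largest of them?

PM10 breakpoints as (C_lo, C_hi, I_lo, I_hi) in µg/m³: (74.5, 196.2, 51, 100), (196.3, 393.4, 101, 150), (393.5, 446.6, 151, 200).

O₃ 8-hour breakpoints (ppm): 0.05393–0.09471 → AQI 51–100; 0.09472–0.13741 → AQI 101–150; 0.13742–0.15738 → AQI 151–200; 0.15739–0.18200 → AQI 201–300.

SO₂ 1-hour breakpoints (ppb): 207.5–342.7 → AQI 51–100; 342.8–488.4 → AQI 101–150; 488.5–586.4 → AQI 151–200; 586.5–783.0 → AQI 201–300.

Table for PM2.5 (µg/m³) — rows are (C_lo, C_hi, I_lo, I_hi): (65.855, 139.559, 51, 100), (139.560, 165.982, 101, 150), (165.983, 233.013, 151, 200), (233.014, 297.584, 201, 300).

PM10: 191.7 lies in 74.5–196.2, so I_lo=51, I_hi=100, C_lo=74.5, C_hi=196.2.
(100−51)/(196.2−74.5) × (191.7−74.5) + 51 = 49/121.7 × 117.2 + 51 ≈ 98.19 → 98.
O₃: 0.17262 ∈ [0.15739, 0.18200] ↔ index [201, 300].
201 + (0.17262−0.15739)·(300−201)/(0.18200−0.15739) = 201 + 0.01523·99/0.02461 ≈ 262.27, so AQI = 262.
SO₂ 648.5: bracket 586.5–783.0 → index 201–300; slope 99/196.5, offset 62.0.
AQI = 201 + 99/196.5·62.0 ≈ 232.24 ⇒ 232.
PM2.5: 279.469 lies in 233.014–297.584, so I_lo=201, I_hi=300, C_lo=233.014, C_hi=297.584.
(300−201)/(297.584−233.014) × (279.469−233.014) + 201 = 99/64.570 × 46.455 + 201 ≈ 272.23 → 272.
Sub-indices: PM10→98, O₃→262, SO₂→232, PM2.5→272. Ranked high→low: 272, 262, 232, 98. Second-highest sub-index = 262.

262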